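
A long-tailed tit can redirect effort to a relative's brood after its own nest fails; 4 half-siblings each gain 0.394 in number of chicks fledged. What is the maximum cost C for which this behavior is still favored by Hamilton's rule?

r to a half-sibling = 0.25 (half-sibs share one parent — one path of length 2: r = (1/2)^2 = 1/4).
Hamilton's rule: n·r·B > C, so the trait is favored while C < n·r·B = 4·0.25·0.394 = 0.394.

0.394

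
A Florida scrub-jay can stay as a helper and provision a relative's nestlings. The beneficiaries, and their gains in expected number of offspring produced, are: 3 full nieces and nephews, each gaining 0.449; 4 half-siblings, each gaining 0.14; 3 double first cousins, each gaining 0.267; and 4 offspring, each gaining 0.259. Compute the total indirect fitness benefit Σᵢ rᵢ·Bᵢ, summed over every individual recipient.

1.195

r to a full niece or nephew = 1/4 (full aunt/uncle↔niece/nephew: two paths of length 3 through the shared grandparent pair: r = 2·(1/2)^3 = 1/4).
r to a half-sibling = 1/4 (half-sibs share one parent — one path of length 2: r = (1/2)^2 = 1/4).
r to a double first cousin = 0.25 (double first cousins share both grandparent pairs — four paths of length 4: r = 4·(1/2)^4 = 1/4).
r to an offspring = 0.5 (one parent–offspring link: r = (1/2)^1 = 1/2).
Summing one r·B term per recipient: 3·0.25·0.449 + 4·0.25·0.14 + 3·0.25·0.267 + 4·0.5·0.259 = 1.195.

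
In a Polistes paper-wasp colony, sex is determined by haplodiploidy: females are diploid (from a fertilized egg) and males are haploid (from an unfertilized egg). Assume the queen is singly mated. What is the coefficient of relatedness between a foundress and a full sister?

Haplodiploid full sisters inherit their father's entire haploid genome identically (contributing 1/2) and on average half of their mother's contribution (1/2 · 1/2 = 1/4); r = 1/2 + 1/4 = 3/4.

0.75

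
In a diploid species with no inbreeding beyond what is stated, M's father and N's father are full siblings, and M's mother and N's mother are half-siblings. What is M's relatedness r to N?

With two independent routes of shared ancestry, r is the sum of the two contributions.
M and N are related in two ways: first cousins through their fathers (r = 1/8) and half first cousins through their mothers (r = 1/16).
r = 1/8 + 1/16 = 0.1875.

0.1875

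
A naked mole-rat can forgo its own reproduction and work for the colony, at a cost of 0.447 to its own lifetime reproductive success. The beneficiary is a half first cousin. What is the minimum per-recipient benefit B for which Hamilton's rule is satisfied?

7.152

r to a half first cousin = 1/16 (half first cousins share one grandparent — one path of length 4: r = (1/2)^4 = 1/16).
Hamilton's rule with n recipients of equal r: n·r·B > C, so B > C/(n·r) = 0.447/(1·0.0625) = 7.152.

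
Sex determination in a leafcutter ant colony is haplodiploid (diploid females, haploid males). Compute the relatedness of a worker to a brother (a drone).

Her haploid brother carries none of their father's genes and a random half of their mother's genome; that half matches the maternal half of her own genome with probability 1/2: r = 1/2 · 1/2 = 1/4.

0.25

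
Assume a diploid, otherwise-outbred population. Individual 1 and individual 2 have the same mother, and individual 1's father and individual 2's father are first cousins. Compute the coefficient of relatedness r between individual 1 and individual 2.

Relatedness sums over independent paths through distinct common ancestors.
Individual 1 and individual 2 are related in two ways: half-sibs through their shared mother (r = 1/4) and second cousins through their fathers (r = 1/32).
r = 1/4 + 1/32 = 0.28125.

0.28125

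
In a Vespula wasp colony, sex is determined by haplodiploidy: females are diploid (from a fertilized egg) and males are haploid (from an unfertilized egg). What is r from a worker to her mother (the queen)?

0.5

One meiotic link between diploid queen and diploid daughter: r = 1/2.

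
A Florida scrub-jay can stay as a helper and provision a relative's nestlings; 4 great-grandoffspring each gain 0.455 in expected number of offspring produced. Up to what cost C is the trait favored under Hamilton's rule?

r to a great-grandoffspring = 0.125 (three parent–offspring links: r = (1/2)^3 = 1/8).
Hamilton's rule: n·r·B > C, so the trait is favored while C < n·r·B = 4·0.125·0.455 = 0.2275.

0.2275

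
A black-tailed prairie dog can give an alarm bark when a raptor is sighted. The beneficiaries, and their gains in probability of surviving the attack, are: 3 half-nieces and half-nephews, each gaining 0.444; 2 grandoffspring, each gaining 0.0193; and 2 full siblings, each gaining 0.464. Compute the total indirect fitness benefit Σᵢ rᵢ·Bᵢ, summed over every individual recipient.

0.64015

r to a half-niece or half-nephew = 1/8 (half-aunt/uncle↔niece/nephew: one path of length 3: r = (1/2)^3 = 1/8).
r to a grandoffspring = 1/4 (two parent–offspring links: r = (1/2)^2 = 1/4).
r to a full sibling = 1/2 (full sibs share both parents — two paths of length 2: r = 2·(1/2)^2 = 1/2).
Summing one r·B term per recipient: 3·0.125·0.444 + 2·0.25·0.0193 + 2·0.5·0.464 = 0.64015.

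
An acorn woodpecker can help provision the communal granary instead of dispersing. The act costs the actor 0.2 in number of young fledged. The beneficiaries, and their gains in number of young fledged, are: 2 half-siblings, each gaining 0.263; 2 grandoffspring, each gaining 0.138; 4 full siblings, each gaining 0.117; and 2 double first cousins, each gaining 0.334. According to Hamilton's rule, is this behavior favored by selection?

Hamilton's rule: the trait is favored when the sum of r·B over every recipient exceeds the actor's cost C.
r to a half-sibling = 0.25 (half-sibs share one parent — one path of length 2: r = (1/2)^2 = 1/4).
r to a grandoffspring = 1/4 (two parent–offspring links: r = (1/2)^2 = 1/4).
r to a full sibling = 1/2 (full sibs share both parents — two paths of length 2: r = 2·(1/2)^2 = 1/2).
r to a double first cousin = 1/4 (double first cousins share both grandparent pairs — four paths of length 4: r = 4·(1/2)^4 = 1/4).
Summing one r·B term per recipient: 2·0.25·0.263 + 2·0.25·0.138 + 4·0.5·0.117 + 2·0.25·0.334 = 0.6015.
0.6015 > 0.2: the indirect benefit exceeds the cost.

Yes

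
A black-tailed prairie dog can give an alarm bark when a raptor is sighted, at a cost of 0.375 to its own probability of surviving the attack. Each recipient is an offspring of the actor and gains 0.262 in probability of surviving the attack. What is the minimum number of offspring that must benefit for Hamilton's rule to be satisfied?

3

r to an offspring = 0.5 (one parent–offspring link: r = (1/2)^1 = 1/2).
Hamilton's rule: n·r·B > C  ⇒  n > C/(r·B) = 0.375/(0.5·0.262) = 2.863.
The smallest integer exceeding 2.863 is 3.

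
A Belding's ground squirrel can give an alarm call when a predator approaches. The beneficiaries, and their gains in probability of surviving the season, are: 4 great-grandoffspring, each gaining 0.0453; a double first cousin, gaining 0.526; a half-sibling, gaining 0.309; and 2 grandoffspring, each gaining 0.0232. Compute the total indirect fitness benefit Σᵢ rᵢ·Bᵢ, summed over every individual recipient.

r to a great-grandoffspring = 0.125 (three parent–offspring links: r = (1/2)^3 = 1/8).
r to a double first cousin = 1/4 (double first cousins share both grandparent pairs — four paths of length 4: r = 4·(1/2)^4 = 1/4).
r to a half-sibling = 1/4 (half-sibs share one parent — one path of length 2: r = (1/2)^2 = 1/4).
r to a grandoffspring = 1/4 (two parent–offspring links: r = (1/2)^2 = 1/4).
Summing one r·B term per recipient: 4·0.125·0.0453 + 1·0.25·0.526 + 1·0.25·0.309 + 2·0.25·0.0232 = 0.243.

0.243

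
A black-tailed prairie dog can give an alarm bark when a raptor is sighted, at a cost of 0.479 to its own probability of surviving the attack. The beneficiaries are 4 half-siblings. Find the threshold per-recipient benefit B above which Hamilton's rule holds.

0.479

r to a half-sibling = 1/4 (half-sibs share one parent — one path of length 2: r = (1/2)^2 = 1/4).
Hamilton's rule with n recipients of equal r: n·r·B > C, so B > C/(n·r) = 0.479/(4·0.25) = 0.479.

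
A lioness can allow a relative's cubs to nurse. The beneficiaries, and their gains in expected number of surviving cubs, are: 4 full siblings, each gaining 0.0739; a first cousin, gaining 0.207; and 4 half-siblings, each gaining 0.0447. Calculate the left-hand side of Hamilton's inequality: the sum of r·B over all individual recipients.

r to a full sibling = 0.5 (full sibs share both parents — two paths of length 2: r = 2·(1/2)^2 = 1/2).
r to a first cousin = 0.125 (first cousins share one grandparent pair — two paths of length 4: r = 2·(1/2)^4 = 1/8).
r to a half-sibling = 0.25 (half-sibs share one parent — one path of length 2: r = (1/2)^2 = 1/4).
Summing one r·B term per recipient: 4·0.5·0.0739 + 1·0.125·0.207 + 4·0.25·0.0447 = 0.218375.

0.218375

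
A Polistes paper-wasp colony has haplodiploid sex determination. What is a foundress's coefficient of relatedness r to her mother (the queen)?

0.5

One meiotic link between diploid queen and diploid daughter: r = 1/2.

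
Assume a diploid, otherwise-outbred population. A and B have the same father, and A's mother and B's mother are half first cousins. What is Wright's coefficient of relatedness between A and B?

Wright's path rule: contributions from independent ancestry routes add.
A and B are related in two ways: half-sibs through their shared father (r = 1/4) and half second cousins through their mothers (r = 1/64).
r = 1/4 + 1/64 = 17/64 = 0.265625.

0.265625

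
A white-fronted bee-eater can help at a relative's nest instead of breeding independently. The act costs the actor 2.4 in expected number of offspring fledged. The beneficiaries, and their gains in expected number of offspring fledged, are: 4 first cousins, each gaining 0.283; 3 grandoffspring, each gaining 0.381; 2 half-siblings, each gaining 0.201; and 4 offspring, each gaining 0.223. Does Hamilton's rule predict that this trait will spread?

No

Hamilton's rule: the trait is favored when the sum of r·B over every recipient exceeds the actor's cost C.
r to a first cousin = 0.125 (first cousins share one grandparent pair — two paths of length 4: r = 2·(1/2)^4 = 1/8).
r to a grandoffspring = 0.25 (two parent–offspring links: r = (1/2)^2 = 1/4).
r to a half-sibling = 0.25 (half-sibs share one parent — one path of length 2: r = (1/2)^2 = 1/4).
r to an offspring = 1/2 (one parent–offspring link: r = (1/2)^1 = 1/2).
Summing one r·B term per recipient: 4·0.125·0.283 + 3·0.25·0.381 + 2·0.25·0.201 + 4·0.5·0.223 = 0.97375.
0.97375 < 2.4: the indirect benefit is less than the cost.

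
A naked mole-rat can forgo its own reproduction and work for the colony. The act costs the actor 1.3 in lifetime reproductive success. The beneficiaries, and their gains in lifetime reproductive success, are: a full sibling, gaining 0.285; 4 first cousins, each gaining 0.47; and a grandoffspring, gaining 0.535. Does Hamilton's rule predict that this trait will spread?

No

Hamilton's rule: the trait is favored when the sum of r·B over every recipient exceeds the actor's cost C.
r to a full sibling = 0.5 (full sibs share both parents — two paths of length 2: r = 2·(1/2)^2 = 1/2).
r to a first cousin = 1/8 (first cousins share one grandparent pair — two paths of length 4: r = 2·(1/2)^4 = 1/8).
r to a grandoffspring = 0.25 (two parent–offspring links: r = (1/2)^2 = 1/4).
Summing one r·B term per recipient: 1·0.5·0.285 + 4·0.125·0.47 + 1·0.25·0.535 = 0.51125.
0.51125 < 1.3: the indirect benefit is less than the cost.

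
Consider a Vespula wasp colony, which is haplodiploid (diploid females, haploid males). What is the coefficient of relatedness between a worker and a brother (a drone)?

Her haploid brother carries none of their father's genes and a random half of their mother's genome; that half matches the maternal half of her own genome with probability 1/2: r = 1/2 · 1/2 = 1/4.

0.25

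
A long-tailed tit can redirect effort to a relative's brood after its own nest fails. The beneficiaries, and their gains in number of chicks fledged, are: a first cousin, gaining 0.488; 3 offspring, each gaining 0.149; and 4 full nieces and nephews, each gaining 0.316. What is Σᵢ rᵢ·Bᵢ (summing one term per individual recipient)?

r to a first cousin = 0.125 (first cousins share one grandparent pair — two paths of length 4: r = 2·(1/2)^4 = 1/8).
r to an offspring = 1/2 (one parent–offspring link: r = (1/2)^1 = 1/2).
r to a full niece or nephew = 0.25 (full aunt/uncle↔niece/nephew: two paths of length 3 through the shared grandparent pair: r = 2·(1/2)^3 = 1/4).
Summing one r·B term per recipient: 1·0.125·0.488 + 3·0.5·0.149 + 4·0.25·0.316 = 0.6005.

0.6005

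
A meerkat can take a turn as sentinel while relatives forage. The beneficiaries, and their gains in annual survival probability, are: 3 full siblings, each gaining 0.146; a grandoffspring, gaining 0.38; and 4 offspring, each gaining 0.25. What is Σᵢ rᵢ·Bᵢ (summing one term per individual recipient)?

0.814

r to a full sibling = 0.5 (full sibs share both parents — two paths of length 2: r = 2·(1/2)^2 = 1/2).
r to a grandoffspring = 1/4 (two parent–offspring links: r = (1/2)^2 = 1/4).
r to an offspring = 0.5 (one parent–offspring link: r = (1/2)^1 = 1/2).
Summing one r·B term per recipient: 3·0.5·0.146 + 1·0.25·0.38 + 4·0.5·0.25 = 0.814.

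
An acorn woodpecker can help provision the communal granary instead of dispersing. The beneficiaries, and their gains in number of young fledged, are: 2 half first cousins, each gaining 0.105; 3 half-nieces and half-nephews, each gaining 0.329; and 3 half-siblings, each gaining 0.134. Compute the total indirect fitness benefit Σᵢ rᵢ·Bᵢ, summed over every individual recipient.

0.237

r to a half first cousin = 0.0625 (half first cousins share one grandparent — one path of length 4: r = (1/2)^4 = 1/16).
r to a half-niece or half-nephew = 1/8 (half-aunt/uncle↔niece/nephew: one path of length 3: r = (1/2)^3 = 1/8).
r to a half-sibling = 1/4 (half-sibs share one parent — one path of length 2: r = (1/2)^2 = 1/4).
Summing one r·B term per recipient: 2·0.0625·0.105 + 3·0.125·0.329 + 3·0.25·0.134 = 0.237.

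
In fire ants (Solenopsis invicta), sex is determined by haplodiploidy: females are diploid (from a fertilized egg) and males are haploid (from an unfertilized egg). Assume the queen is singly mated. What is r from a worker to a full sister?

0.75

Haplodiploid full sisters inherit their father's entire haploid genome identically (contributing 1/2) and on average half of their mother's contribution (1/2 · 1/2 = 1/4); r = 1/2 + 1/4 = 3/4.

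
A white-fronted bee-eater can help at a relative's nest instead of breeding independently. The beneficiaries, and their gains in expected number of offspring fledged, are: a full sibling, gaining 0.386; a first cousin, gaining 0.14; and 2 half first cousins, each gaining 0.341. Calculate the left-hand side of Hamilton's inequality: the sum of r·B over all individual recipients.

r to a full sibling = 0.5 (full sibs share both parents — two paths of length 2: r = 2·(1/2)^2 = 1/2).
r to a first cousin = 0.125 (first cousins share one grandparent pair — two paths of length 4: r = 2·(1/2)^4 = 1/8).
r to a half first cousin = 0.0625 (half first cousins share one grandparent — one path of length 4: r = (1/2)^4 = 1/16).
Summing one r·B term per recipient: 1·0.5·0.386 + 1·0.125·0.14 + 2·0.0625·0.341 = 0.253125.

0.253125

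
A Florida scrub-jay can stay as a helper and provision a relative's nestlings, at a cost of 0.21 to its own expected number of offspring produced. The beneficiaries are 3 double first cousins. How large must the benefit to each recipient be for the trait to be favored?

r to a double first cousin = 1/4 (double first cousins share both grandparent pairs — four paths of length 4: r = 4·(1/2)^4 = 1/4).
Hamilton's rule with n recipients of equal r: n·r·B > C, so B > C/(n·r) = 0.21/(3·0.25) = 0.28.

0.28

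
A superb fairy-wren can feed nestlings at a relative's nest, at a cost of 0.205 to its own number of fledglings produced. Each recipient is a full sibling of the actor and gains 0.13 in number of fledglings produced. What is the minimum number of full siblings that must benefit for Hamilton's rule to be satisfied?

4

r to a full sibling = 0.5 (full sibs share both parents — two paths of length 2: r = 2·(1/2)^2 = 1/2).
Hamilton's rule: n·r·B > C  ⇒  n > C/(r·B) = 0.205/(0.5·0.13) = 3.154.
The smallest integer exceeding 3.154 is 4.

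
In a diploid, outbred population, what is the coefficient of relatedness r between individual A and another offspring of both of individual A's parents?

Each parent–offspring link contributes a factor of 1/2, and independent paths through distinct common ancestors add.
Full sibs share both parents — two paths of length 2: r = 2·(1/2)^2 = 1/2.

0.5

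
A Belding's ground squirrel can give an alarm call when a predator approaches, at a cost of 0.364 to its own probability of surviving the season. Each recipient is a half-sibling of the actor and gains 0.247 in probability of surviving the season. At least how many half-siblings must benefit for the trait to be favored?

r to a half-sibling = 1/4 (half-sibs share one parent — one path of length 2: r = (1/2)^2 = 1/4).
Hamilton's rule: n·r·B > C  ⇒  n > C/(r·B) = 0.364/(0.25·0.247) = 5.895.
The smallest integer exceeding 5.895 is 6.

6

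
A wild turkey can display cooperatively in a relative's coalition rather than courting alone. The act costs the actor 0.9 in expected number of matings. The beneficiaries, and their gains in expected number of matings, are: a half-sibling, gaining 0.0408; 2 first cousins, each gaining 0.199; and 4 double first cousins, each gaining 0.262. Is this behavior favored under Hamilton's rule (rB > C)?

No

Hamilton's rule: the trait is favored when the sum of r·B over every recipient exceeds the actor's cost C.
r to a half-sibling = 1/4 (half-sibs share one parent — one path of length 2: r = (1/2)^2 = 1/4).
r to a first cousin = 0.125 (first cousins share one grandparent pair — two paths of length 4: r = 2·(1/2)^4 = 1/8).
r to a double first cousin = 1/4 (double first cousins share both grandparent pairs — four paths of length 4: r = 4·(1/2)^4 = 1/4).
Summing one r·B term per recipient: 1·0.25·0.0408 + 2·0.125·0.199 + 4·0.25·0.262 = 0.32195.
0.32195 < 0.9: the indirect benefit is less than the cost.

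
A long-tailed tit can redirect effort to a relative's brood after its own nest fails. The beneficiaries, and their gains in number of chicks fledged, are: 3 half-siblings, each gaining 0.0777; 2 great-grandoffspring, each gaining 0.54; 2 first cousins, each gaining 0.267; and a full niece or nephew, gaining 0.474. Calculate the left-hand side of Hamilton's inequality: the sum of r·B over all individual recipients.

0.378525

r to a half-sibling = 0.25 (half-sibs share one parent — one path of length 2: r = (1/2)^2 = 1/4).
r to a great-grandoffspring = 0.125 (three parent–offspring links: r = (1/2)^3 = 1/8).
r to a first cousin = 1/8 (first cousins share one grandparent pair — two paths of length 4: r = 2·(1/2)^4 = 1/8).
r to a full niece or nephew = 0.25 (full aunt/uncle↔niece/nephew: two paths of length 3 through the shared grandparent pair: r = 2·(1/2)^3 = 1/4).
Summing one r·B term per recipient: 3·0.25·0.0777 + 2·0.125·0.54 + 2·0.125·0.267 + 1·0.25·0.474 = 0.378525.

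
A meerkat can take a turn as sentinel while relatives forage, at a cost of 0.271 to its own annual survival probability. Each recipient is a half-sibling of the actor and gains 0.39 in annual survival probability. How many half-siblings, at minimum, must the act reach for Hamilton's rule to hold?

r to a half-sibling = 0.25 (half-sibs share one parent — one path of length 2: r = (1/2)^2 = 1/4).
Hamilton's rule: n·r·B > C  ⇒  n > C/(r·B) = 0.271/(0.25·0.39) = 2.779.
The smallest integer exceeding 2.779 is 3.

3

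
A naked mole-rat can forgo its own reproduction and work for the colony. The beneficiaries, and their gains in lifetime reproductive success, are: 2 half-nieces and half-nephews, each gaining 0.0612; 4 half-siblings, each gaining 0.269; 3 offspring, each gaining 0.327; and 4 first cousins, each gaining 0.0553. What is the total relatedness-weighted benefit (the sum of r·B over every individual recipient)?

0.80245

r to a half-niece or half-nephew = 1/8 (half-aunt/uncle↔niece/nephew: one path of length 3: r = (1/2)^3 = 1/8).
r to a half-sibling = 0.25 (half-sibs share one parent — one path of length 2: r = (1/2)^2 = 1/4).
r to an offspring = 0.5 (one parent–offspring link: r = (1/2)^1 = 1/2).
r to a first cousin = 1/8 (first cousins share one grandparent pair — two paths of length 4: r = 2·(1/2)^4 = 1/8).
Summing one r·B term per recipient: 2·0.125·0.0612 + 4·0.25·0.269 + 3·0.5·0.327 + 4·0.125·0.0553 = 0.80245.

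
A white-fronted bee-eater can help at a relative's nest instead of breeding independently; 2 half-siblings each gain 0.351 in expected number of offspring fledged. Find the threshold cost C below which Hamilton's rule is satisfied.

r to a half-sibling = 1/4 (half-sibs share one parent — one path of length 2: r = (1/2)^2 = 1/4).
Hamilton's rule: n·r·B > C, so the trait is favored while C < n·r·B = 2·0.25·0.351 = 0.1755.

0.1755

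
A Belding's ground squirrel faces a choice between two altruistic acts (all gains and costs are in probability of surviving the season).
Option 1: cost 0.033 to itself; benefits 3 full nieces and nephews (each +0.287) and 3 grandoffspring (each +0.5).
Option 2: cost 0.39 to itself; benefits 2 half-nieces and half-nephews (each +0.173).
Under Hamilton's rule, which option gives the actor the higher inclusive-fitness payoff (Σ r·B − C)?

Option 1

Option 1: r to a full niece or nephew = 0.25.
Option 1: r to a grandoffspring = 0.25.
Option 1: Σ r·B − C = (3·0.25·0.287 + 3·0.25·0.5) − 0.033 = 0.55725.
Option 2: r to a half-niece or half-nephew = 0.125.
Option 2: Σ r·B − C = (2·0.125·0.173) − 0.39 = -0.34675.
Option 1 has the higher net inclusive-fitness payoff.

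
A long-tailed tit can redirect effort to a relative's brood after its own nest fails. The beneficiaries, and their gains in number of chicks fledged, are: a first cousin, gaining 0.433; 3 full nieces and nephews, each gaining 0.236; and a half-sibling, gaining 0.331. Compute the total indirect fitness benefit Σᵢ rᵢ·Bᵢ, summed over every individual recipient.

r to a first cousin = 1/8 (first cousins share one grandparent pair — two paths of length 4: r = 2·(1/2)^4 = 1/8).
r to a full niece or nephew = 1/4 (full aunt/uncle↔niece/nephew: two paths of length 3 through the shared grandparent pair: r = 2·(1/2)^3 = 1/4).
r to a half-sibling = 1/4 (half-sibs share one parent — one path of length 2: r = (1/2)^2 = 1/4).
Summing one r·B term per recipient: 1·0.125·0.433 + 3·0.25·0.236 + 1·0.25·0.331 = 0.313875.

0.313875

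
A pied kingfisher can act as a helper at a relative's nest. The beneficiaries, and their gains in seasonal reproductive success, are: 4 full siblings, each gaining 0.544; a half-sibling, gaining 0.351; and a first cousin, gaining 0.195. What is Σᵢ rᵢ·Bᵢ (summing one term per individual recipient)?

1.200125

r to a full sibling = 0.5 (full sibs share both parents — two paths of length 2: r = 2·(1/2)^2 = 1/2).
r to a half-sibling = 1/4 (half-sibs share one parent — one path of length 2: r = (1/2)^2 = 1/4).
r to a first cousin = 0.125 (first cousins share one grandparent pair — two paths of length 4: r = 2·(1/2)^4 = 1/8).
Summing one r·B term per recipient: 4·0.5·0.544 + 1·0.25·0.351 + 1·0.125·0.195 = 1.200125.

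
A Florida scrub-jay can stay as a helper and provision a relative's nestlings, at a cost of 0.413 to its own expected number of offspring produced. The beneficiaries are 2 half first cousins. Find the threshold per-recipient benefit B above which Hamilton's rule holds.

3.304

r to a half first cousin = 0.0625 (half first cousins share one grandparent — one path of length 4: r = (1/2)^4 = 1/16).
Hamilton's rule with n recipients of equal r: n·r·B > C, so B > C/(n·r) = 0.413/(2·0.0625) = 3.304.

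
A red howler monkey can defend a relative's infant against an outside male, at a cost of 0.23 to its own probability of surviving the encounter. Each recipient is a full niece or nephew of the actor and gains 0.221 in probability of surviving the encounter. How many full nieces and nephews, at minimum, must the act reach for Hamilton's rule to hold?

5

r to a full niece or nephew = 0.25 (full aunt/uncle↔niece/nephew: two paths of length 3 through the shared grandparent pair: r = 2·(1/2)^3 = 1/4).
Hamilton's rule: n·r·B > C  ⇒  n > C/(r·B) = 0.23/(0.25·0.221) = 4.163.
The smallest integer exceeding 4.163 is 5.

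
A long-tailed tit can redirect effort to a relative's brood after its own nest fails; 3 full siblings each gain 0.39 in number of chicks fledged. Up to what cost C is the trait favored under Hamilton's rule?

0.585

r to a full sibling = 0.5 (full sibs share both parents — two paths of length 2: r = 2·(1/2)^2 = 1/2).
Hamilton's rule: n·r·B > C, so the trait is favored while C < n·r·B = 3·0.5·0.39 = 0.585.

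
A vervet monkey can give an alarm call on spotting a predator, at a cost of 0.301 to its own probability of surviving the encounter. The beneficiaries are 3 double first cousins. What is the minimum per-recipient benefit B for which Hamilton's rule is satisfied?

r to a double first cousin = 1/4 (double first cousins share both grandparent pairs — four paths of length 4: r = 4·(1/2)^4 = 1/4).
Hamilton's rule with n recipients of equal r: n·r·B > C, so B > C/(n·r) = 0.301/(3·0.25) = 0.4013.

0.4013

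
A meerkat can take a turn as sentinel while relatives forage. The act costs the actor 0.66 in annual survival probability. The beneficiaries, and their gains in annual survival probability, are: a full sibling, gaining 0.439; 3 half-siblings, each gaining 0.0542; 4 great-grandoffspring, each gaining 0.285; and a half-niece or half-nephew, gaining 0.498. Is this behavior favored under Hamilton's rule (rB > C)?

Hamilton's rule: the trait is favored when the sum of r·B over every recipient exceeds the actor's cost C.
r to a full sibling = 0.5 (full sibs share both parents — two paths of length 2: r = 2·(1/2)^2 = 1/2).
r to a half-sibling = 1/4 (half-sibs share one parent — one path of length 2: r = (1/2)^2 = 1/4).
r to a great-grandoffspring = 0.125 (three parent–offspring links: r = (1/2)^3 = 1/8).
r to a half-niece or half-nephew = 0.125 (half-aunt/uncle↔niece/nephew: one path of length 3: r = (1/2)^3 = 1/8).
Summing one r·B term per recipient: 1·0.5·0.439 + 3·0.25·0.0542 + 4·0.125·0.285 + 1·0.125·0.498 = 0.4649.
0.4649 < 0.66: the indirect benefit is less than the cost.

No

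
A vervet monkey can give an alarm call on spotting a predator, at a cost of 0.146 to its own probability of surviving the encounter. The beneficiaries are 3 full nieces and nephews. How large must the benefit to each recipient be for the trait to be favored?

r to a full niece or nephew = 0.25 (full aunt/uncle↔niece/nephew: two paths of length 3 through the shared grandparent pair: r = 2·(1/2)^3 = 1/4).
Hamilton's rule with n recipients of equal r: n·r·B > C, so B > C/(n·r) = 0.146/(3·0.25) = 0.1947.

0.1947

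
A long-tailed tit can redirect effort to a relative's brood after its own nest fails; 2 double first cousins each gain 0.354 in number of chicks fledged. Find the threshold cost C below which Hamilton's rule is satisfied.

r to a double first cousin = 1/4 (double first cousins share both grandparent pairs — four paths of length 4: r = 4·(1/2)^4 = 1/4).
Hamilton's rule: n·r·B > C, so the trait is favored while C < n·r·B = 2·0.25·0.354 = 0.177.

0.177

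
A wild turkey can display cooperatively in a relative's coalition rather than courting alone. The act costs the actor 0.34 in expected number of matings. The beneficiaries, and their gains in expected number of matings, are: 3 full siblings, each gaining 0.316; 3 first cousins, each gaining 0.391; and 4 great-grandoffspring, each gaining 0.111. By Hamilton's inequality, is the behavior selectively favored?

Hamilton's rule: the trait is favored when the sum of r·B over every recipient exceeds the actor's cost C.
r to a full sibling = 1/2 (full sibs share both parents — two paths of length 2: r = 2·(1/2)^2 = 1/2).
r to a first cousin = 0.125 (first cousins share one grandparent pair — two paths of length 4: r = 2·(1/2)^4 = 1/8).
r to a great-grandoffspring = 0.125 (three parent–offspring links: r = (1/2)^3 = 1/8).
Summing one r·B term per recipient: 3·0.5·0.316 + 3·0.125·0.391 + 4·0.125·0.111 = 0.676125.
0.676125 > 0.34: the indirect benefit exceeds the cost.

Yes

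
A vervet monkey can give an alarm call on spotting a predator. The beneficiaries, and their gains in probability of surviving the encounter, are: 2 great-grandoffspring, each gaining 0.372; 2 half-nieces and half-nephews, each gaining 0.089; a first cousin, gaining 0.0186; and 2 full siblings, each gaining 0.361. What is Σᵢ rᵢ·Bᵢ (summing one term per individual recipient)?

0.478575

r to a great-grandoffspring = 1/8 (three parent–offspring links: r = (1/2)^3 = 1/8).
r to a half-niece or half-nephew = 1/8 (half-aunt/uncle↔niece/nephew: one path of length 3: r = (1/2)^3 = 1/8).
r to a first cousin = 1/8 (first cousins share one grandparent pair — two paths of length 4: r = 2·(1/2)^4 = 1/8).
r to a full sibling = 0.5 (full sibs share both parents — two paths of length 2: r = 2·(1/2)^2 = 1/2).
Summing one r·B term per recipient: 2·0.125·0.372 + 2·0.125·0.089 + 1·0.125·0.0186 + 2·0.5·0.361 = 0.478575.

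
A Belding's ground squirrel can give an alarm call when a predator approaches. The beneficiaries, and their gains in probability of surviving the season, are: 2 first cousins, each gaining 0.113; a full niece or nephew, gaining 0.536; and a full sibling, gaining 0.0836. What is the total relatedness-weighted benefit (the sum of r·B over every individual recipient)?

0.20405

r to a first cousin = 0.125 (first cousins share one grandparent pair — two paths of length 4: r = 2·(1/2)^4 = 1/8).
r to a full niece or nephew = 0.25 (full aunt/uncle↔niece/nephew: two paths of length 3 through the shared grandparent pair: r = 2·(1/2)^3 = 1/4).
r to a full sibling = 0.5 (full sibs share both parents — two paths of length 2: r = 2·(1/2)^2 = 1/2).
Summing one r·B term per recipient: 2·0.125·0.113 + 1·0.25·0.536 + 1·0.5·0.0836 = 0.20405.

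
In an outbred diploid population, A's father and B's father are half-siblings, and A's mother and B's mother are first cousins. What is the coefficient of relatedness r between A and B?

0.09375

Wright's path rule: contributions from independent ancestry routes add.
A and B are related in two ways: half first cousins through their fathers (r = 1/16) and second cousins through their mothers (r = 1/32).
r = 1/16 + 1/32 = 0.09375.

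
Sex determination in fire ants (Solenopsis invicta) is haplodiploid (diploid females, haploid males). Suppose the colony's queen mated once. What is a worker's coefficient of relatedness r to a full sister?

0.75

Haplodiploid full sisters inherit their father's entire haploid genome identically (contributing 1/2) and on average half of their mother's contribution (1/2 · 1/2 = 1/4); r = 1/2 + 1/4 = 3/4.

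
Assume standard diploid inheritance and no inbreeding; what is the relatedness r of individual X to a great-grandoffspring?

0.125

Three parent–offspring links: r = (1/2)^3 = 1/8.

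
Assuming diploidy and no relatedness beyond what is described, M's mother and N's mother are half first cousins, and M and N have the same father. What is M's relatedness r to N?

0.265625

With two independent routes of shared ancestry, r is the sum of the two contributions.
M and N are related in two ways: half second cousins through their mothers (r = 1/64) and half-sibs through their shared father (r = 1/4).
r = 1/64 + 1/4 = 17/64 = 0.265625.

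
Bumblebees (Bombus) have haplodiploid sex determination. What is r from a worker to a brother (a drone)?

Her haploid brother carries none of their father's genes and a random half of their mother's genome; that half matches the maternal half of her own genome with probability 1/2: r = 1/2 · 1/2 = 1/4.

0.25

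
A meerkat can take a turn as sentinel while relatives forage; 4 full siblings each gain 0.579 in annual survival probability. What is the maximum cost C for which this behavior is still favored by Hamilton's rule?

r to a full sibling = 0.5 (full sibs share both parents — two paths of length 2: r = 2·(1/2)^2 = 1/2).
Hamilton's rule: n·r·B > C, so the trait is favored while C < n·r·B = 4·0.5·0.579 = 1.158.

1.158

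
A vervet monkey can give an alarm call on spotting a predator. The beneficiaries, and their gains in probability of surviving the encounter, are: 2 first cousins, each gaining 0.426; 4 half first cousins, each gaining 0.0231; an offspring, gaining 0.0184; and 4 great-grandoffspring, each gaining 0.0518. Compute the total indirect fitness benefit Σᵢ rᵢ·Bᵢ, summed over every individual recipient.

0.147375

r to a first cousin = 1/8 (first cousins share one grandparent pair — two paths of length 4: r = 2·(1/2)^4 = 1/8).
r to a half first cousin = 1/16 (half first cousins share one grandparent — one path of length 4: r = (1/2)^4 = 1/16).
r to an offspring = 1/2 (one parent–offspring link: r = (1/2)^1 = 1/2).
r to a great-grandoffspring = 1/8 (three parent–offspring links: r = (1/2)^3 = 1/8).
Summing one r·B term per recipient: 2·0.125·0.426 + 4·0.0625·0.0231 + 1·0.5·0.0184 + 4·0.125·0.0518 = 0.147375.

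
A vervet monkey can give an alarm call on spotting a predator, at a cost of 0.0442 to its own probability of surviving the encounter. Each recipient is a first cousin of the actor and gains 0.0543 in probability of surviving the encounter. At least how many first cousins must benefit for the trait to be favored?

r to a first cousin = 1/8 (first cousins share one grandparent pair — two paths of length 4: r = 2·(1/2)^4 = 1/8).
Hamilton's rule: n·r·B > C  ⇒  n > C/(r·B) = 0.0442/(0.125·0.0543) = 6.512.
The smallest integer exceeding 6.512 is 7.

7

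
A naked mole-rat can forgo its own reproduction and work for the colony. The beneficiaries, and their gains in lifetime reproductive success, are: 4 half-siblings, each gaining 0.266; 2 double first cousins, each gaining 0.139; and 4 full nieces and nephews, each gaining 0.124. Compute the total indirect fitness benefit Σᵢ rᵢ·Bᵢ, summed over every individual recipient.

0.4595

r to a half-sibling = 0.25 (half-sibs share one parent — one path of length 2: r = (1/2)^2 = 1/4).
r to a double first cousin = 1/4 (double first cousins share both grandparent pairs — four paths of length 4: r = 4·(1/2)^4 = 1/4).
r to a full niece or nephew = 1/4 (full aunt/uncle↔niece/nephew: two paths of length 3 through the shared grandparent pair: r = 2·(1/2)^3 = 1/4).
Summing one r·B term per recipient: 4·0.25·0.266 + 2·0.25·0.139 + 4·0.25·0.124 = 0.4595.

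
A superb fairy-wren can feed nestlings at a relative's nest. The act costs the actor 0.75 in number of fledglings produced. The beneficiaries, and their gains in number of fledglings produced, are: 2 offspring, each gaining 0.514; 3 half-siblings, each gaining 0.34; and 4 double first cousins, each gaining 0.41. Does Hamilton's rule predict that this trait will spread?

Hamilton's rule: the trait is favored when the sum of r·B over every recipient exceeds the actor's cost C.
r to an offspring = 1/2 (one parent–offspring link: r = (1/2)^1 = 1/2).
r to a half-sibling = 1/4 (half-sibs share one parent — one path of length 2: r = (1/2)^2 = 1/4).
r to a double first cousin = 0.25 (double first cousins share both grandparent pairs — four paths of length 4: r = 4·(1/2)^4 = 1/4).
Summing one r·B term per recipient: 2·0.5·0.514 + 3·0.25·0.34 + 4·0.25·0.41 = 1.179.
1.179 > 0.75: the indirect benefit exceeds the cost.

Yes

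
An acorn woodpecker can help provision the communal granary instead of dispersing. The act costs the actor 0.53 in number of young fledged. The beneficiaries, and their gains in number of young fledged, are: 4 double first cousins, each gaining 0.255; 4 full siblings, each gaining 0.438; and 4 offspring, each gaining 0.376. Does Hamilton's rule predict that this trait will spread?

Yes

Hamilton's rule: the trait is favored when the sum of r·B over every recipient exceeds the actor's cost C.
r to a double first cousin = 0.25 (double first cousins share both grandparent pairs — four paths of length 4: r = 4·(1/2)^4 = 1/4).
r to a full sibling = 0.5 (full sibs share both parents — two paths of length 2: r = 2·(1/2)^2 = 1/2).
r to an offspring = 1/2 (one parent–offspring link: r = (1/2)^1 = 1/2).
Summing one r·B term per recipient: 4·0.25·0.255 + 4·0.5·0.438 + 4·0.5·0.376 = 1.883.
1.883 > 0.53: the indirect benefit exceeds the cost.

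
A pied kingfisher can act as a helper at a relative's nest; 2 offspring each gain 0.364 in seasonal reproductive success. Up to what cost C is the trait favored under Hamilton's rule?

r to an offspring = 1/2 (one parent–offspring link: r = (1/2)^1 = 1/2).
Hamilton's rule: n·r·B > C, so the trait is favored while C < n·r·B = 2·0.5·0.364 = 0.364.

0.364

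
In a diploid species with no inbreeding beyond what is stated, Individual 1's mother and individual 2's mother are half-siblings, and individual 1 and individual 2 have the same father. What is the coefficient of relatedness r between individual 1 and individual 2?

Independent pedigree routes through distinct common ancestors add.
Individual 1 and individual 2 are related in two ways: half first cousins through their mothers (r = 1/16) and half-sibs through their shared father (r = 1/4).
r = 1/16 + 1/4 = 0.3125.

0.3125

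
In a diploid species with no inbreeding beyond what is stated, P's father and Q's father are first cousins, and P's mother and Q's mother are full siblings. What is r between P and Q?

With two independent routes of shared ancestry, r is the sum of the two contributions.
P and Q are related in two ways: second cousins through their fathers (r = 1/32) and first cousins through their mothers (r = 1/8).
r = 1/32 + 1/8 = 5/32 = 0.15625.

0.15625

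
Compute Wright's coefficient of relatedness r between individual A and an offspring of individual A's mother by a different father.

Each parent–offspring link contributes a factor of 1/2, and independent paths through distinct common ancestors add.
Half-sibs share one parent — one path of length 2: r = (1/2)^2 = 1/4.

0.25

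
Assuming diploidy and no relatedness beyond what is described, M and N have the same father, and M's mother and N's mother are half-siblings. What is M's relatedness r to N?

Independent pedigree routes through distinct common ancestors add.
M and N are related in two ways: half-sibs through their shared father (r = 1/4) and half first cousins through their mothers (r = 1/16).
r = 1/4 + 1/16 = 0.3125.

0.3125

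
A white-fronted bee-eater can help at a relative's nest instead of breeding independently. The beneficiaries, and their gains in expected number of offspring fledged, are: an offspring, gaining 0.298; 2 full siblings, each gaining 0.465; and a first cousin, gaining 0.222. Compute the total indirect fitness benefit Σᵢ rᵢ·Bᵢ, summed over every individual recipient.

0.64175

r to an offspring = 0.5 (one parent–offspring link: r = (1/2)^1 = 1/2).
r to a full sibling = 1/2 (full sibs share both parents — two paths of length 2: r = 2·(1/2)^2 = 1/2).
r to a first cousin = 1/8 (first cousins share one grandparent pair — two paths of length 4: r = 2·(1/2)^4 = 1/8).
Summing one r·B term per recipient: 1·0.5·0.298 + 2·0.5·0.465 + 1·0.125·0.222 = 0.64175.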